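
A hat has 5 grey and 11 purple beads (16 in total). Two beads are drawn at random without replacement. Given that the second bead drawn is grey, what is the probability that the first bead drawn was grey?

4/15

P(first=grey and the second bead drawn is grey) = (5/16)·(4/15) = 1/12.
P(the second bead drawn is grey) = Σ over first color = 1/12 + 11/48 = 5/16.
By Bayes, P(first=grey | the second bead drawn is grey) = 1/12 / 5/16 = 4/15 ≈ 0.2667.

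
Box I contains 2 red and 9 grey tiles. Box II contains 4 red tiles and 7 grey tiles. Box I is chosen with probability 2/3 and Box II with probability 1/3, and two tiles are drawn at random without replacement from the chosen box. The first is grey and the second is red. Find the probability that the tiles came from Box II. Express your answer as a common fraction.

7/16

P(E | Box I) = 9/55; P(E | Box II) = 14/55.
P(E) = 2/3·9/55 + 1/3·14/55 = 32/165.
By Bayes' rule, P(Box II | E) = 14/165 / 32/165 = 7/16 ≈ 0.4375.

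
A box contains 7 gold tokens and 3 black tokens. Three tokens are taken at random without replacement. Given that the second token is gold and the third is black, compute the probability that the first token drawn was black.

1/4

P(first=black and the second token is gold and the third is black) = (3/10)·(7/9)·(2/8) = 7/120.
P(E) = Σ over first color = 7/40 + 7/120 = 7/30.
By Bayes, P(first=black | E) = 7/120 / 7/30 = 1/4 ≈ 0.2500.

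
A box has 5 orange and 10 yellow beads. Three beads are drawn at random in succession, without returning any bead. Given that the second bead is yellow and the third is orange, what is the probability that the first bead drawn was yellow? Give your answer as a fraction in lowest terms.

9/13

P(first=yellow and the second bead is yellow and the third is orange) = (10/15)·(9/14)·(5/13) = 15/91.
P(E) = Σ over first color = 20/273 + 15/91 = 5/21.
By Bayes, P(first=yellow | E) = 15/91 / 5/21 = 9/13 ≈ 0.6923.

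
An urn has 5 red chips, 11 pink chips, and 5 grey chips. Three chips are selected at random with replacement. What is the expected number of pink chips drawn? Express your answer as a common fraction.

11/7

By linearity of expectation, E[X] = Σ P(draw i is pink); each independent draw has P(pink) = 11/21.
E[X] = 3 · 11/21 = 11/7 ≈ 1.5714.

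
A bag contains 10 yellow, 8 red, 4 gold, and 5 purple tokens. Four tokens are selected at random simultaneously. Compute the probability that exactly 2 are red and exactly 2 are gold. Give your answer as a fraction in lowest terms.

Unordered draws without replacement: count favorable combinations over C(27,4).
Favorable = C(10,0) · C(8,2) · C(4,2) · C(5,0) = 168; total = C(27,4) = 17550.
P = 168/17550 = 28/2925 ≈ 0.0096.

28/2925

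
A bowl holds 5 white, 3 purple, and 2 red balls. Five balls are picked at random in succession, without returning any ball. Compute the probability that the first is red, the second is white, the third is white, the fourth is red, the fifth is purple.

1/252

Multiply the conditional probability of each draw in order, without replacement, so each draw removes one from its color and from the total.
P = (2/10) · (5/9) · (4/8) · (1/7) · (3/6) = 1/252 ≈ 0.0040.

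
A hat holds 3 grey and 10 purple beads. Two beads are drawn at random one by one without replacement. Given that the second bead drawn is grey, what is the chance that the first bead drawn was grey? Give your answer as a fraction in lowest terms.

P(first=grey and the second bead drawn is grey) = (3/13)·(2/12) = 1/26.
P(the second bead drawn is grey) = Σ over first color = 1/26 + 5/26 = 3/13.
By Bayes, P(first=grey | the second bead drawn is grey) = 1/26 / 3/13 = 1/6 ≈ 0.1667.

1/6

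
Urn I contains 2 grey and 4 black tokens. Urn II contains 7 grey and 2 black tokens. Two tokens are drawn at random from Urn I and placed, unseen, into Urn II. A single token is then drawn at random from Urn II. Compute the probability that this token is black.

Condition on how many of the transferred tokens are black (from Urn I: 4 black of 6; then Urn II has 11 total).
  0 black: C(4,0)C(2,2)/C(6,2) = 1/15; then P = 2/11
  1 black: C(4,1)C(2,1)/C(6,2) = 8/15; then P = 3/11
  2 black: C(4,2)C(2,0)/C(6,2) = 2/5; then P = 4/11
P(black from Urn II) = 10/33 ≈ 0.3030.

10/33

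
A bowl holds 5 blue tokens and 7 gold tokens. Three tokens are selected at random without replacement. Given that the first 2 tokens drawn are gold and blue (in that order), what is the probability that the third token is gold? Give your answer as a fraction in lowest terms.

After removing 1 blue, 1 gold, the bowl has 6 gold out of 10 remaining.
P(third is gold | given) = 6/10 = 3/5 ≈ 0.6000.

3/5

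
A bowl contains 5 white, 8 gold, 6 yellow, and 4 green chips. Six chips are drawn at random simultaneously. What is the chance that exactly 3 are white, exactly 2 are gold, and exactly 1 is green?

Unordered draws without replacement: count favorable combinations over C(23,6).
Favorable = C(5,3) · C(8,2) · C(6,0) · C(4,1) = 1120; total = C(23,6) = 100947.
P = 1120/100947 = 160/14421 ≈ 0.0111.

160/14421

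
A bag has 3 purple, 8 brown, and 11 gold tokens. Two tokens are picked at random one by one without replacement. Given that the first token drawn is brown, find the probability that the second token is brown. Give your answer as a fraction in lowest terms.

After removing 1 brown, the bag has 7 brown out of 21 remaining.
P(second is brown | given) = 7/21 = 1/3 ≈ 0.3333.

1/3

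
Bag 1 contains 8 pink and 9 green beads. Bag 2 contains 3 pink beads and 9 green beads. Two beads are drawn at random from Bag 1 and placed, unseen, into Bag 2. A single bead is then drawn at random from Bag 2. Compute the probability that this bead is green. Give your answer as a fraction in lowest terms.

171/238

Condition on how many of the transferred beads are green (from Bag 1: 9 green of 17; then Bag 2 has 14 total).
  0 green: C(9,0)C(8,2)/C(17,2) = 7/34; then P = 9/14
  1 green: C(9,1)C(8,1)/C(17,2) = 9/17; then P = 10/14
  2 green: C(9,2)C(8,0)/C(17,2) = 9/34; then P = 11/14
P(green from Bag 2) = 171/238 ≈ 0.7185.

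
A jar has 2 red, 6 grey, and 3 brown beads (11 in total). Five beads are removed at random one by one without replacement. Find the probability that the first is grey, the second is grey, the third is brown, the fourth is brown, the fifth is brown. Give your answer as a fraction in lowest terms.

1/308

Multiply the conditional probability of each draw in order, without replacement, so each draw removes one from its color and from the total.
P = (6/11) · (5/10) · (3/9) · (2/8) · (1/7) = 1/308 ≈ 0.0032.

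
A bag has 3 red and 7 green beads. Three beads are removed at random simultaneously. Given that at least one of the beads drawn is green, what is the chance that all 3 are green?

5/17

P(all 3 green) = C(7,3)/C(10,3) = 7/24; P(at least one green) = 1 − C(3,3)/C(10,3) = 119/120.
Since 'all 3 green' ⊆ 'at least one green', P(all 3 | at least one) = 7/24 / 119/120 = 5/17 ≈ 0.2941.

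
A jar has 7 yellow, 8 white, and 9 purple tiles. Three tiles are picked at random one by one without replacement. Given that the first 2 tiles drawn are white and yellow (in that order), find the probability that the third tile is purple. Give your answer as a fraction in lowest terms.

After removing 1 yellow, 1 white, the jar has 9 purple out of 22 remaining.
P(third is purple | given) = 9/22 ≈ 0.4091.

9/22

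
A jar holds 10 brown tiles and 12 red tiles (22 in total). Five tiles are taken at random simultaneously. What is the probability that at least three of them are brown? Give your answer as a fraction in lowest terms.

54/133

Sum the hypergeometric tail for j = 3,…,5 brown tiles.
Favorable = C(10,3)·C(12,2) + C(10,4)·C(12,1) + C(10,5)·C(12,0) = 10692; total = C(22,5) = 26334.
P = 10692/26334 = 54/133 ≈ 0.4060.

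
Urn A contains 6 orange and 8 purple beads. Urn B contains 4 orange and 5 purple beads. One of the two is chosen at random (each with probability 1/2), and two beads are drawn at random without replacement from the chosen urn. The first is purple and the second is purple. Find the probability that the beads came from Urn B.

65/137

P(E | Urn A) = 4/13; P(E | Urn B) = 5/18.
P(E) = 1/2·4/13 + 1/2·5/18 = 137/468.
By Bayes' rule, P(Urn B | E) = 5/36 / 137/468 = 65/137 ≈ 0.4745.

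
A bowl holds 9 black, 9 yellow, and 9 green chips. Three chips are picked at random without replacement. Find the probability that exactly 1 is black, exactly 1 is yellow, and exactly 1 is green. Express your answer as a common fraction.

Unordered draws without replacement: count favorable combinations over C(27,3).
Favorable = C(9,1) · C(9,1) · C(9,1) = 729; total = C(27,3) = 2925.
P = 729/2925 = 81/325 ≈ 0.2492.

81/325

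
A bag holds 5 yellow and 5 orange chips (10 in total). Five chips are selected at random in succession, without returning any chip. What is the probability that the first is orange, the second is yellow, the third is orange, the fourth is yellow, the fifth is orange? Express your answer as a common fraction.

Multiply the conditional probability of each draw in order, without replacement, so each draw removes one from its color and from the total.
P = (5/10) · (5/9) · (4/8) · (4/7) · (3/6) = 5/126 ≈ 0.0397.

5/126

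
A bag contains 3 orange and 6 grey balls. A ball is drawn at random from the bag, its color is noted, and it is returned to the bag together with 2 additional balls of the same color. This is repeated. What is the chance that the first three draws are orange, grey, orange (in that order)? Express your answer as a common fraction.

Track the composition after each reinforcement of +2.
P = (3/9) · (6/11) · (5/13) = 10/143 ≈ 0.0699.

10/143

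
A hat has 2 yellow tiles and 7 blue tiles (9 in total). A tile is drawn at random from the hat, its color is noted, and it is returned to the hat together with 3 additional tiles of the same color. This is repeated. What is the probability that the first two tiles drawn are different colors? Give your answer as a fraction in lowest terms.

7/27

Either yellow then blue, or blue then yellow; after the first draw the total is 12.
P = (2/9)·(7/12) + (7/9)·(2/12) = 7/27 ≈ 0.2593.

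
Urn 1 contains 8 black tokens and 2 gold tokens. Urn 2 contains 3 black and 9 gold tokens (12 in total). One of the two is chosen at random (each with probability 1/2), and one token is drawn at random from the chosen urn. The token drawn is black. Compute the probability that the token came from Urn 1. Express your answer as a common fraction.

16/21

P(black | Urn 1) = 4/5; P(black | Urn 2) = 1/4.
P(black) = 1/2·4/5 + 1/2·1/4 = 21/40.
By Bayes' rule, P(Urn 1 | black) = 2/5 / 21/40 = 16/21 ≈ 0.7619.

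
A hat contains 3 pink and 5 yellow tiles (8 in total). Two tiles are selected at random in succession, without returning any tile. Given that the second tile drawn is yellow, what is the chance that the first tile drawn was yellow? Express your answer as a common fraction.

P(first=yellow and the second tile drawn is yellow) = (5/8)·(4/7) = 5/14.
P(the second tile drawn is yellow) = Σ over first color = 15/56 + 5/14 = 5/8.
By Bayes, P(first=yellow | the second tile drawn is yellow) = 5/14 / 5/8 = 4/7 ≈ 0.5714.

4/7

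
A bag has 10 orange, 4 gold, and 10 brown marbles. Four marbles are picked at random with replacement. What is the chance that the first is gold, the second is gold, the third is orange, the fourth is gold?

Multiply the conditional probability of each draw in order, with replacement (the composition resets each draw).
P = (4/24) · (4/24) · (10/24) · (4/24) = 5/2592 ≈ 0.0019.

5/2592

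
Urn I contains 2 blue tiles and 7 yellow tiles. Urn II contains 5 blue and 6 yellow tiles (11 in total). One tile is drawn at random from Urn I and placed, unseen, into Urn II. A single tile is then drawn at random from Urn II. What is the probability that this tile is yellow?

Condition on how many of the transferred tiles are yellow (from Urn I: 7 yellow of 9; then Urn II has 12 total).
  0 yellow: C(7,0)C(2,1)/C(9,1) = 2/9; then P = 6/12
  1 yellow: C(7,1)C(2,0)/C(9,1) = 7/9; then P = 7/12
P(yellow from Urn II) = 61/108 ≈ 0.5648.

61/108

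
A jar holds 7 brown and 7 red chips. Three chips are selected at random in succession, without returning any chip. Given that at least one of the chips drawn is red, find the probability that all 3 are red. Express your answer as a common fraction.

5/47

P(all 3 red) = C(7,3)/C(14,3) = 5/52; P(at least one red) = 1 − C(7,3)/C(14,3) = 47/52.
Since 'all 3 red' ⊆ 'at least one red', P(all 3 | at least one) = 5/52 / 47/52 = 5/47 ≈ 0.1064.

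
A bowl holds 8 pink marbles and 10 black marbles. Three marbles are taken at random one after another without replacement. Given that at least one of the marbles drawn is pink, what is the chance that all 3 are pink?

7/87

P(all 3 pink) = C(8,3)/C(18,3) = 7/102; P(at least one pink) = 1 − C(10,3)/C(18,3) = 29/34.
Since 'all 3 pink' ⊆ 'at least one pink', P(all 3 | at least one) = 7/102 / 29/34 = 7/87 ≈ 0.0805.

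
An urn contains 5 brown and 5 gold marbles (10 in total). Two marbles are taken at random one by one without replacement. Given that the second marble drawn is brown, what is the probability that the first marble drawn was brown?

P(first=brown and the second marble drawn is brown) = (5/10)·(4/9) = 2/9.
P(the second marble drawn is brown) = Σ over first color = 2/9 + 5/18 = 1/2.
By Bayes, P(first=brown | the second marble drawn is brown) = 2/9 / 1/2 = 4/9 ≈ 0.4444.

4/9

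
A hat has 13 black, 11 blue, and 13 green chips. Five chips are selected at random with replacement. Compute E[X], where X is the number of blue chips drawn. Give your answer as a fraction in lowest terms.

By linearity of expectation, E[X] = Σ P(draw i is blue); each independent draw has P(blue) = 11/37.
E[X] = 5 · 11/37 = 55/37 ≈ 1.4865.

55/37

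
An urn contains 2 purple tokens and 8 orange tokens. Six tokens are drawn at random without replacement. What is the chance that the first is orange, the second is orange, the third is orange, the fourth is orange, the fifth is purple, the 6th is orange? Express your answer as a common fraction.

4/45

Multiply the conditional probability of each draw in order, without replacement, so each draw removes one from its color and from the total.
P = (8/10) · (7/9) · (6/8) · (5/7) · (2/6) · (4/5) = 4/45 ≈ 0.0889.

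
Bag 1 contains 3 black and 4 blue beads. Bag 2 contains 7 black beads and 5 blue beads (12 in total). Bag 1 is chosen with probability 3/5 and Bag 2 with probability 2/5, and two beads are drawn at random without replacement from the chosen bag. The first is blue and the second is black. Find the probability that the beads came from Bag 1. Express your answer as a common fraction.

P(E | Bag 1) = 2/7; P(E | Bag 2) = 35/132.
P(E) = 3/5·2/7 + 2/5·35/132 = 641/2310.
By Bayes' rule, P(Bag 1 | E) = 6/35 / 641/2310 = 396/641 ≈ 0.6178.

396/641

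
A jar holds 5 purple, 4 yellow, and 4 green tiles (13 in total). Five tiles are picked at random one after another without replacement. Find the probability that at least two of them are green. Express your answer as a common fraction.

Sum the hypergeometric tail for j = 2,…,4 green tiles.
Favorable = C(4,2)·C(9,3) + C(4,3)·C(9,2) + C(4,4)·C(9,1) = 657; total = C(13,5) = 1287.
P = 657/1287 = 73/143 ≈ 0.5105.

73/143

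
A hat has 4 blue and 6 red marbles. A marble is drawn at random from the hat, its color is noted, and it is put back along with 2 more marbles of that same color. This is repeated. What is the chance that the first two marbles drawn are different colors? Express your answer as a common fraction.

2/5

Either red then blue, or blue then red; after the first draw the total is 12.
P = (6/10)·(4/12) + (4/10)·(6/12) = 2/5 ≈ 0.4000.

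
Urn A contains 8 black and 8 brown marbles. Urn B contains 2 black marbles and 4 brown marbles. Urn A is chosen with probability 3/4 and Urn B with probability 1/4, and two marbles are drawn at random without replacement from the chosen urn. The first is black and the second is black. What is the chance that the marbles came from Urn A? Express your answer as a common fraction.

P(E | Urn A) = 7/30; P(E | Urn B) = 1/15.
P(E) = 3/4·7/30 + 1/4·1/15 = 23/120.
By Bayes' rule, P(Urn A | E) = 7/40 / 23/120 = 21/23 ≈ 0.9130.

21/23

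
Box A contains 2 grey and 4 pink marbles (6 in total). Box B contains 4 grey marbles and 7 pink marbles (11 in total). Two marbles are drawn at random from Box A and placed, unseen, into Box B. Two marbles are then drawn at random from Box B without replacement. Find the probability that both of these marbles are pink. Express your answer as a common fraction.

461/1170

Condition on how many of the transferred marbles are pink (from Box A: 4 pink of 6; then Box B has 13 total).
  0 pink: C(4,0)C(2,2)/C(6,2) = 1/15; then P = C(7,2)/C(13,2) = 7/26
  1 pink: C(4,1)C(2,1)/C(6,2) = 8/15; then P = C(8,2)/C(13,2) = 14/39
  2 pink: C(4,2)C(2,0)/C(6,2) = 2/5; then P = C(9,2)/C(13,2) = 6/13
P(both pink) = 461/1170 ≈ 0.3940.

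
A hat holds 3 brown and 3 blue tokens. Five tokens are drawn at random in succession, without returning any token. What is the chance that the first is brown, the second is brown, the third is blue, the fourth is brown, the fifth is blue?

Multiply the conditional probability of each draw in order, without replacement, so each draw removes one from its color and from the total.
P = (3/6) · (2/5) · (3/4) · (1/3) · (2/2) = 1/20 ≈ 0.0500.

1/20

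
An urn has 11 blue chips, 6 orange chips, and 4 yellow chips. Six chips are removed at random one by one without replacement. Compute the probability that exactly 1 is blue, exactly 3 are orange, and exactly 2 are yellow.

Unordered draws without replacement: count favorable combinations over C(21,6).
Favorable = C(11,1) · C(6,3) · C(4,2) = 1320; total = C(21,6) = 54264.
P = 1320/54264 = 55/2261 ≈ 0.0243.

55/2261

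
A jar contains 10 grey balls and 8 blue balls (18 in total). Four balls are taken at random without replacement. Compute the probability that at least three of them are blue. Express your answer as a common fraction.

7/34

Sum the hypergeometric tail for j = 3,…,4 blue balls.
Favorable = C(8,3)·C(10,1) + C(8,4)·C(10,0) = 630; total = C(18,4) = 3060.
P = 630/3060 = 7/34 ≈ 0.2059.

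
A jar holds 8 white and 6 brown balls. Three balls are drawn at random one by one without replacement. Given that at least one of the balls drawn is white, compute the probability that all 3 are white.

P(all 3 white) = C(8,3)/C(14,3) = 2/13; P(at least one white) = 1 − C(6,3)/C(14,3) = 86/91.
Since 'all 3 white' ⊆ 'at least one white', P(all 3 | at least one) = 2/13 / 86/91 = 7/43 ≈ 0.1628.

7/43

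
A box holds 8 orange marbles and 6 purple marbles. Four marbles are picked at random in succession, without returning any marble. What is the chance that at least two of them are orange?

118/143

Sum the hypergeometric tail for j = 2,…,4 orange marbles.
Favorable = C(8,2)·C(6,2) + C(8,3)·C(6,1) + C(8,4)·C(6,0) = 826; total = C(14,4) = 1001.
P = 826/1001 = 118/143 ≈ 0.8252.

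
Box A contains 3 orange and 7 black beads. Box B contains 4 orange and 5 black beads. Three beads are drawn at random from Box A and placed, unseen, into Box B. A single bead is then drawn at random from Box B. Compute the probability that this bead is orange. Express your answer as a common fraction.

Condition on how many of the transferred beads are orange (from Box A: 3 orange of 10; then Box B has 12 total).
  0 orange: C(3,0)C(7,3)/C(10,3) = 7/24; then P = 4/12
  1 orange: C(3,1)C(7,2)/C(10,3) = 21/40; then P = 5/12
  2 orange: C(3,2)C(7,1)/C(10,3) = 7/40; then P = 6/12
  3 orange: C(3,3)C(7,0)/C(10,3) = 1/120; then P = 7/12
P(orange from Box B) = 49/120 ≈ 0.4083.

49/120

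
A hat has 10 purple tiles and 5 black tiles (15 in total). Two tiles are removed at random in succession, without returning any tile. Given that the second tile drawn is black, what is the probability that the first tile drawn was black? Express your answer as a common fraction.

P(first=black and the second tile drawn is black) = (5/15)·(4/14) = 2/21.
P(the second tile drawn is black) = Σ over first color = 5/21 + 2/21 = 1/3.
By Bayes, P(first=black | the second tile drawn is black) = 2/21 / 1/3 = 2/7 ≈ 0.2857.

2/7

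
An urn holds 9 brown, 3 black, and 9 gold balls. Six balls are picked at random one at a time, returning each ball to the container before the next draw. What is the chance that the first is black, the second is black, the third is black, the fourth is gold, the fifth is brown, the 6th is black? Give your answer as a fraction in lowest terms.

Multiply the conditional probability of each draw in order, with replacement (the composition resets each draw).
P = (3/21) · (3/21) · (3/21) · (9/21) · (9/21) · (3/21) = 9/117649 ≈ 0.0001.

9/117649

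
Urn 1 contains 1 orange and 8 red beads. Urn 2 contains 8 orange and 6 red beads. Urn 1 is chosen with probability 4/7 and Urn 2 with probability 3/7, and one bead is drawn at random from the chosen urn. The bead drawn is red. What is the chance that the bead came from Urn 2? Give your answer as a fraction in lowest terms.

P(red | Urn 1) = 8/9; P(red | Urn 2) = 3/7.
P(red) = 4/7·8/9 + 3/7·3/7 = 305/441.
By Bayes' rule, P(Urn 2 | red) = 9/49 / 305/441 = 81/305 ≈ 0.2656.

81/305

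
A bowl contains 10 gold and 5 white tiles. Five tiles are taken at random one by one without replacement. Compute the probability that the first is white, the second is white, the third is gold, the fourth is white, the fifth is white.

10/3003

Multiply the conditional probability of each draw in order, without replacement, so each draw removes one from its color and from the total.
P = (5/15) · (4/14) · (10/13) · (3/12) · (2/11) = 10/3003 ≈ 0.0033.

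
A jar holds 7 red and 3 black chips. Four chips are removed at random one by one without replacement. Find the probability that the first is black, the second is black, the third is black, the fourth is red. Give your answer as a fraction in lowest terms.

Multiply the conditional probability of each draw in order, without replacement, so each draw removes one from its color and from the total.
P = (3/10) · (2/9) · (1/8) · (7/7) = 1/120 ≈ 0.0083.

1/120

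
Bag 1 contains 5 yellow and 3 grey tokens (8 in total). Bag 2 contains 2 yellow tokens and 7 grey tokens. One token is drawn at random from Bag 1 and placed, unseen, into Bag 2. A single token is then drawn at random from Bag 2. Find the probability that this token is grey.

Condition on how many of the transferred tokens are grey (from Bag 1: 3 grey of 8; then Bag 2 has 10 total).
  0 grey: C(3,0)C(5,1)/C(8,1) = 5/8; then P = 7/10
  1 grey: C(3,1)C(5,0)/C(8,1) = 3/8; then P = 8/10
P(grey from Bag 2) = 59/80 ≈ 0.7375.

59/80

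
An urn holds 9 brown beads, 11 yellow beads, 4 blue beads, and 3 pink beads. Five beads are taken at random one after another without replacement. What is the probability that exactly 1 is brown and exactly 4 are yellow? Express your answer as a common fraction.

11/299

Unordered draws without replacement: count favorable combinations over C(27,5).
Favorable = C(9,1) · C(11,4) · C(4,0) · C(3,0) = 2970; total = C(27,5) = 80730.
P = 2970/80730 = 11/299 ≈ 0.0368.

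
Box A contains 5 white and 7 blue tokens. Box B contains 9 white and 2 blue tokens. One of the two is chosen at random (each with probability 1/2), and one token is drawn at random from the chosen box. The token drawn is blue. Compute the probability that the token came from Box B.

24/101

P(blue | Box A) = 7/12; P(blue | Box B) = 2/11.
P(blue) = 1/2·7/12 + 1/2·2/11 = 101/264.
By Bayes' rule, P(Box B | blue) = 1/11 / 101/264 = 24/101 ≈ 0.2376.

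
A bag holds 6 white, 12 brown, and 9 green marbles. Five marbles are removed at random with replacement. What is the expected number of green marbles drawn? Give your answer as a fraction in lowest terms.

5/3

By linearity of expectation, E[X] = Σ P(draw i is green); each independent draw has P(green) = 9/27.
E[X] = 5 · 9/27 = 5/3 ≈ 1.6667.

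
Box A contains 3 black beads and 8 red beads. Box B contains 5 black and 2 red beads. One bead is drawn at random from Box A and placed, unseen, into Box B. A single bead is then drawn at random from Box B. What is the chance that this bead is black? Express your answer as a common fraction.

Condition on how many of the transferred beads are black (from Box A: 3 black of 11; then Box B has 8 total).
  0 black: C(3,0)C(8,1)/C(11,1) = 8/11; then P = 5/8
  1 black: C(3,1)C(8,0)/C(11,1) = 3/11; then P = 6/8
P(black from Box B) = 29/44 ≈ 0.6591.

29/44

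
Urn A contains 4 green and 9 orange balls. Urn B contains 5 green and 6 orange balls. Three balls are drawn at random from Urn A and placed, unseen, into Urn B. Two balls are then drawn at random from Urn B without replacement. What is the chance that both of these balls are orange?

Condition on how many of the transferred balls are orange (from Urn A: 9 orange of 13; then Urn B has 14 total).
  0 orange: C(9,0)C(4,3)/C(13,3) = 2/143; then P = C(6,2)/C(14,2) = 15/91
  1 orange: C(9,1)C(4,2)/C(13,3) = 27/143; then P = C(7,2)/C(14,2) = 3/13
  2 orange: C(9,2)C(4,1)/C(13,3) = 72/143; then P = C(8,2)/C(14,2) = 4/13
  3 orange: C(9,3)C(4,0)/C(13,3) = 42/143; then P = C(9,2)/C(14,2) = 36/91
P(both orange) = 375/1183 ≈ 0.3170.

375/1183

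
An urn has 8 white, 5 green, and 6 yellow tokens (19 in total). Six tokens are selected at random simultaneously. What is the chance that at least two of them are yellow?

Sum the hypergeometric tail for j = 2,…,6 yellow tokens.
Favorable = C(6,2)·C(13,4) + C(6,3)·C(13,3) + C(6,4)·C(13,2) + C(6,5)·C(13,1) + C(6,6)·C(13,0) = 17694; total = C(19,6) = 27132.
P = 17694/27132 = 2949/4522 ≈ 0.6521.

2949/4522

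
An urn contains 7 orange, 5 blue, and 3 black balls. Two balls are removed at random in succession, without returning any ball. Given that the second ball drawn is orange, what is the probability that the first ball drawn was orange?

P(first=orange and the second ball drawn is orange) = (7/15)·(6/14) = 1/5.
P(the second ball drawn is orange) = Σ over first color = 1/5 + 1/6 + 1/10 = 7/15.
By Bayes, P(first=orange | the second ball drawn is orange) = 1/5 / 7/15 = 3/7 ≈ 0.4286.

3/7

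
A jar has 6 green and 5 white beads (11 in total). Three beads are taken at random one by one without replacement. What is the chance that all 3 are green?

Unordered draws without replacement: count favorable combinations over C(11,3).
Favorable = C(6,3) · C(5,0) = 20; total = C(11,3) = 165.
P = 20/165 = 4/33 ≈ 0.1212.

4/33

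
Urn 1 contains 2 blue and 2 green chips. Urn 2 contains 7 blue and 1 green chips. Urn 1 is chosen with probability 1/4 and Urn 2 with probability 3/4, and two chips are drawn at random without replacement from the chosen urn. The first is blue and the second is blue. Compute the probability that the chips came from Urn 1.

2/29

P(E | Urn 1) = 1/6; P(E | Urn 2) = 3/4.
P(E) = 1/4·1/6 + 3/4·3/4 = 29/48.
By Bayes' rule, P(Urn 1 | E) = 1/24 / 29/48 = 2/29 ≈ 0.0690.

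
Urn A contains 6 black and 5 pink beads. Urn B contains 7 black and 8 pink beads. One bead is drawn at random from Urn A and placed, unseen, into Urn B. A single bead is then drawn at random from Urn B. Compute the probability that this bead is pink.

Condition on how many of the transferred beads are pink (from Urn A: 5 pink of 11; then Urn B has 16 total).
  0 pink: C(5,0)C(6,1)/C(11,1) = 6/11; then P = 8/16
  1 pink: C(5,1)C(6,0)/C(11,1) = 5/11; then P = 9/16
P(pink from Urn B) = 93/176 ≈ 0.5284.

93/176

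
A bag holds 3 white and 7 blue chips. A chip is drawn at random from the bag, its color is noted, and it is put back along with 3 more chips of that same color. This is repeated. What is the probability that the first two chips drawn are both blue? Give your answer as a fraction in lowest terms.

7/13

After a blue draw the bag holds 10 blue out of 13.
P = (7/10)·(10/13) = 7/13 ≈ 0.5385.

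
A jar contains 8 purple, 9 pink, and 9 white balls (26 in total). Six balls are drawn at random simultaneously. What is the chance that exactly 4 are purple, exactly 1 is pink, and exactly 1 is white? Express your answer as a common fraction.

Unordered draws without replacement: count favorable combinations over C(26,6).
Favorable = C(8,4) · C(9,1) · C(9,1) = 5670; total = C(26,6) = 230230.
P = 5670/230230 = 81/3289 ≈ 0.0246.

81/3289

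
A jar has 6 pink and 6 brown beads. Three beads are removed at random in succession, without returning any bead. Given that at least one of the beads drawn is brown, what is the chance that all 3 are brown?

1/10

P(all 3 brown) = C(6,3)/C(12,3) = 1/11; P(at least one brown) = 1 − C(6,3)/C(12,3) = 10/11.
Since 'all 3 brown' ⊆ 'at least one brown', P(all 3 | at least one) = 1/11 / 10/11 = 1/10 ≈ 0.1000.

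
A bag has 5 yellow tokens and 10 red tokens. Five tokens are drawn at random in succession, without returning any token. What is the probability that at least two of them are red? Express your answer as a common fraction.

Sum the hypergeometric tail for j = 2,…,5 red tokens.
Favorable = C(10,2)·C(5,3) + C(10,3)·C(5,2) + C(10,4)·C(5,1) + C(10,5)·C(5,0) = 2952; total = C(15,5) = 3003.
P = 2952/3003 = 984/1001 ≈ 0.9830.

984/1001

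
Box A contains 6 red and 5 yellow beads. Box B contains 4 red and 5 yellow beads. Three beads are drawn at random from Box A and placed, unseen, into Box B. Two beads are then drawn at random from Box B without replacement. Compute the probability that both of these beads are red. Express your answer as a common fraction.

Condition on how many of the transferred beads are red (from Box A: 6 red of 11; then Box B has 12 total).
  0 red: C(6,0)C(5,3)/C(11,3) = 2/33; then P = C(4,2)/C(12,2) = 1/11
  1 red: C(6,1)C(5,2)/C(11,3) = 4/11; then P = C(5,2)/C(12,2) = 5/33
  2 red: C(6,2)C(5,1)/C(11,3) = 5/11; then P = C(6,2)/C(12,2) = 5/22
  3 red: C(6,3)C(5,0)/C(11,3) = 4/33; then P = C(7,2)/C(12,2) = 7/22
P(both red) = 49/242 ≈ 0.2025.

49/242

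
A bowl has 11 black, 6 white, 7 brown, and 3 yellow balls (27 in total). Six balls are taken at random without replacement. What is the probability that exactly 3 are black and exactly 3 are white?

Unordered draws without replacement: count favorable combinations over C(27,6).
Favorable = C(11,3) · C(6,3) · C(7,0) · C(3,0) = 3300; total = C(27,6) = 296010.
P = 3300/296010 = 10/897 ≈ 0.0111.

10/897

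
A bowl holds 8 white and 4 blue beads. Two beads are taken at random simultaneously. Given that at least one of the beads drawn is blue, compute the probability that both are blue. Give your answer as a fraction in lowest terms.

3/19

P(both blue) = C(4,2)/C(12,2) = 1/11; P(at least one blue) = 1 − C(8,2)/C(12,2) = 19/33.
Since 'both blue' ⊆ 'at least one blue', P(both | at least one) = 1/11 / 19/33 = 3/19 ≈ 0.1579.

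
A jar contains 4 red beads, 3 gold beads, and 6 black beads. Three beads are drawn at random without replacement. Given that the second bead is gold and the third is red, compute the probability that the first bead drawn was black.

P(first=black and the second bead is gold and the third is red) = (6/13)·(3/12)·(4/11) = 6/143.
P(E) = Σ over first color = 3/143 + 2/143 + 6/143 = 1/13.
By Bayes, P(first=black | E) = 6/143 / 1/13 = 6/11 ≈ 0.5455.

6/11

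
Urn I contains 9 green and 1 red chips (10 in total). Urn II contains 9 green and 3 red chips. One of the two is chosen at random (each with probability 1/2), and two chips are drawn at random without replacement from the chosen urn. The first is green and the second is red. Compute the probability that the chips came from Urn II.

45/67

P(E | Urn I) = 1/10; P(E | Urn II) = 9/44.
P(E) = 1/2·1/10 + 1/2·9/44 = 67/440.
By Bayes' rule, P(Urn II | E) = 9/88 / 67/440 = 45/67 ≈ 0.6716.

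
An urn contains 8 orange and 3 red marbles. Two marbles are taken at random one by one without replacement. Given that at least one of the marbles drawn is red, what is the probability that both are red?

P(both red) = C(3,2)/C(11,2) = 3/55; P(at least one red) = 1 − C(8,2)/C(11,2) = 27/55.
Since 'both red' ⊆ 'at least one red', P(both | at least one) = 3/55 / 27/55 = 1/9 ≈ 0.1111.

1/9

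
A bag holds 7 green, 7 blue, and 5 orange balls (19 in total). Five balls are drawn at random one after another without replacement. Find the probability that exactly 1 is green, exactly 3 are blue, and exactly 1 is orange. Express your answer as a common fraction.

1225/11628

Unordered draws without replacement: count favorable combinations over C(19,5).
Favorable = C(7,1) · C(7,3) · C(5,1) = 1225; total = C(19,5) = 11628.
P = 1225/11628 = 1225/11628 ≈ 0.1053.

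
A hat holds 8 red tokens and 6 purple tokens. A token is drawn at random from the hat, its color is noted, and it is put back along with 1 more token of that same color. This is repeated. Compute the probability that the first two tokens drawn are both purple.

After a purple draw the hat holds 7 purple out of 15.
P = (6/14)·(7/15) = 1/5 ≈ 0.2000.

1/5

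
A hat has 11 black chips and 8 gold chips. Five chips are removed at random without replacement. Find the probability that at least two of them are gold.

Sum the hypergeometric tail for j = 2,…,5 gold chips.
Favorable = C(8,2)·C(11,3) + C(8,3)·C(11,2) + C(8,4)·C(11,1) + C(8,5)·C(11,0) = 8526; total = C(19,5) = 11628.
P = 8526/11628 = 1421/1938 ≈ 0.7332.

1421/1938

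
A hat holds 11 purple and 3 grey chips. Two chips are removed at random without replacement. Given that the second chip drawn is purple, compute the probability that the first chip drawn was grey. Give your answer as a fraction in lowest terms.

P(first=grey and the second chip drawn is purple) = (3/14)·(11/13) = 33/182.
P(the second chip drawn is purple) = Σ over first color = 55/91 + 33/182 = 11/14.
By Bayes, P(first=grey | the second chip drawn is purple) = 33/182 / 11/14 = 3/13 ≈ 0.2308.

3/13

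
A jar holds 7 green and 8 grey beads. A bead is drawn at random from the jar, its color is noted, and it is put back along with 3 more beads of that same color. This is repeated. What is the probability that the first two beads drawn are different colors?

Either green then grey, or grey then green; after the first draw the total is 18.
P = (7/15)·(8/18) + (8/15)·(7/18) = 56/135 ≈ 0.4148.

56/135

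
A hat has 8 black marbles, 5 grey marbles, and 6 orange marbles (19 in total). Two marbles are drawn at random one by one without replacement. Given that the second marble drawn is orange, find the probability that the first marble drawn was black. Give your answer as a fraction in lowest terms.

4/9

P(first=black and the second marble drawn is orange) = (8/19)·(6/18) = 8/57.
P(the second marble drawn is orange) = Σ over first color = 8/57 + 5/57 + 5/57 = 6/19.
By Bayes, P(first=black | the second marble drawn is orange) = 8/57 / 6/19 = 4/9 ≈ 0.4444.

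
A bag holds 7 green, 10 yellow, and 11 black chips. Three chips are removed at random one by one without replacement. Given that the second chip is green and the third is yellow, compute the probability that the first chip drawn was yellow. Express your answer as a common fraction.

9/26

P(first=yellow and the second chip is green and the third is yellow) = (10/28)·(7/27)·(9/26) = 5/156.
P(E) = Σ over first color = 5/234 + 5/156 + 55/1404 = 5/54.
By Bayes, P(first=yellow | E) = 5/156 / 5/54 = 9/26 ≈ 0.3462.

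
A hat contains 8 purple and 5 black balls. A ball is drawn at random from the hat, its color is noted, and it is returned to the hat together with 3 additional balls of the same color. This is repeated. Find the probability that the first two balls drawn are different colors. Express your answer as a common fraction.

5/13

Either purple then black, or black then purple; after the first draw the total is 16.
P = (8/13)·(5/16) + (5/13)·(8/16) = 5/13 ≈ 0.3846.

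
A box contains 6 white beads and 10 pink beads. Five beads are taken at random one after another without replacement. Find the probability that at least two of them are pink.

Sum the hypergeometric tail for j = 2,…,5 pink beads.
Favorable = C(10,2)·C(6,3) + C(10,3)·C(6,2) + C(10,4)·C(6,1) + C(10,5)·C(6,0) = 4212; total = C(16,5) = 4368.
P = 4212/4368 = 27/28 ≈ 0.9643.

27/28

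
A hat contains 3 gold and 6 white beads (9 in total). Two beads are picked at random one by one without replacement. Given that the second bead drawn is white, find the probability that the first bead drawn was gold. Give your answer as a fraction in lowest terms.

P(first=gold and the second bead drawn is white) = (3/9)·(6/8) = 1/4.
P(the second bead drawn is white) = Σ over first color = 1/4 + 5/12 = 2/3.
By Bayes, P(first=gold | the second bead drawn is white) = 1/4 / 2/3 = 3/8 ≈ 0.3750.

3/8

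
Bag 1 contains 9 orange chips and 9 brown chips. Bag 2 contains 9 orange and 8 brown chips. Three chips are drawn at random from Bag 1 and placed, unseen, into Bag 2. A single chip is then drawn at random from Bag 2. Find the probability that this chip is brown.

19/40

Condition on how many of the transferred chips are brown (from Bag 1: 9 brown of 18; then Bag 2 has 20 total).
  0 brown: C(9,0)C(9,3)/C(18,3) = 7/68; then P = 8/20
  1 brown: C(9,1)C(9,2)/C(18,3) = 27/68; then P = 9/20
  2 brown: C(9,2)C(9,1)/C(18,3) = 27/68; then P = 10/20
  3 brown: C(9,3)C(9,0)/C(18,3) = 7/68; then P = 11/20
P(brown from Bag 2) = 19/40 ≈ 0.4750.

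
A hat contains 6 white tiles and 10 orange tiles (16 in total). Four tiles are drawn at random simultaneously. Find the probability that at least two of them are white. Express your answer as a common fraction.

89/182

Sum the hypergeometric tail for j = 2,…,4 white tiles.
Favorable = C(6,2)·C(10,2) + C(6,3)·C(10,1) + C(6,4)·C(10,0) = 890; total = C(16,4) = 1820.
P = 890/1820 = 89/182 ≈ 0.4890.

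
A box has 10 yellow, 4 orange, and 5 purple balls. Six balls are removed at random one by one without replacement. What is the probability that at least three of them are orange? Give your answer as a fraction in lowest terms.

Sum the hypergeometric tail for j = 3,…,4 orange balls.
Favorable = C(4,3)·C(15,3) + C(4,4)·C(15,2) = 1925; total = C(19,6) = 27132.
P = 1925/27132 = 275/3876 ≈ 0.0709.

275/3876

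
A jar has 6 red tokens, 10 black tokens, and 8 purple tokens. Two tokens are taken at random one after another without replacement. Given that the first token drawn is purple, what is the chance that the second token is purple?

After removing 1 purple, the jar has 7 purple out of 23 remaining.
P(second is purple | given) = 7/23 ≈ 0.3043.

7/23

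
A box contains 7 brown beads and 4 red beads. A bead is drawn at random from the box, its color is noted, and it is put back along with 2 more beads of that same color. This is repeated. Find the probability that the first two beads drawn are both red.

After a red draw the box holds 6 red out of 13.
P = (4/11)·(6/13) = 24/143 ≈ 0.1678.

24/143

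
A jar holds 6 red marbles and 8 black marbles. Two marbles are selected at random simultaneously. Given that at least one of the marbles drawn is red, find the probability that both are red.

5/21

P(both red) = C(6,2)/C(14,2) = 15/91; P(at least one red) = 1 − C(8,2)/C(14,2) = 9/13.
Since 'both red' ⊆ 'at least one red', P(both | at least one) = 15/91 / 9/13 = 5/21 ≈ 0.2381.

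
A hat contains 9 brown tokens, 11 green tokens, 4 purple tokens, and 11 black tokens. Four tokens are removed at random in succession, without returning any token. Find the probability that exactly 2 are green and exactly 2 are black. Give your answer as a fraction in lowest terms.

Unordered draws without replacement: count favorable combinations over C(35,4).
Favorable = C(9,0) · C(11,2) · C(4,0) · C(11,2) = 3025; total = C(35,4) = 52360.
P = 3025/52360 = 55/952 ≈ 0.0578.

55/952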